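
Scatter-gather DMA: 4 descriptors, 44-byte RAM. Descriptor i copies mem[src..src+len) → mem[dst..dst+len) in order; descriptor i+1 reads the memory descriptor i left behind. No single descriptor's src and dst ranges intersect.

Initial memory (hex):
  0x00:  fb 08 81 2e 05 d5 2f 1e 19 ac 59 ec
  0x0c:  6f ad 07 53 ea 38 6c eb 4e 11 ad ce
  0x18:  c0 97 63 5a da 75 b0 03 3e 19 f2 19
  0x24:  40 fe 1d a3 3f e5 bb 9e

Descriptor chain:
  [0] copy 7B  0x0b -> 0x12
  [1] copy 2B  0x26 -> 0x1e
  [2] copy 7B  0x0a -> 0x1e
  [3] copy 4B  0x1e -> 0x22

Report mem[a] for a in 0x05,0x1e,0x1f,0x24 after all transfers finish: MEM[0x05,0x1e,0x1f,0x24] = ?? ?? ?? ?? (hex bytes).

MEM[0x05,0x1e,0x1f,0x24] = d5 59 ec 6f

D0: mem[0x12..0x18] <- [ec 6f ad 07 53 ea 38]
D1: mem[0x1e..0x1f] <- [1d a3]
D2: mem[0x1e..0x24] <- [59 ec 6f ad 07 53 ea]
D3: mem[0x22..0x25] <- [59 ec 6f ad]
query mem[0x05]=0xd5, mem[0x1e]=0x59, mem[0x1f]=0xec, mem[0x24]=0x6f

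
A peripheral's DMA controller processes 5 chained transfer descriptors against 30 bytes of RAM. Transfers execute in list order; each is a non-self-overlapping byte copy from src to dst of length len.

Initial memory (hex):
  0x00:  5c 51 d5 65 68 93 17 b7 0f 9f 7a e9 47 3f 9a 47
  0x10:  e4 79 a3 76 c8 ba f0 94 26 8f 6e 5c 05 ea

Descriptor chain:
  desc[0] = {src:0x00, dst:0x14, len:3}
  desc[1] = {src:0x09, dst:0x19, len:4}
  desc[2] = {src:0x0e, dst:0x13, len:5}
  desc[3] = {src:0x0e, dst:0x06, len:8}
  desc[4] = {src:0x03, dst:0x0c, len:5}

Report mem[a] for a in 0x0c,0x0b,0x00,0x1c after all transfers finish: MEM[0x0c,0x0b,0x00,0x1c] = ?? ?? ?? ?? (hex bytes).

MEM[0x0c,0x0b,0x00,0x1c] = 65 9a 5c 47

[0] 0x00->0x14 len=3 : 5c 51 d5
[1] 0x09->0x19 len=4 : 9f 7a e9 47
[2] 0x0e->0x13 len=5 : 9a 47 e4 79 a3
[3] 0x0e->0x06 len=8 : 9a 47 e4 79 a3 9a 47 e4
[4] 0x03->0x0c len=5 : 65 68 93 9a 47
query mem[0x0c]=0x65, mem[0x0b]=0x9a, mem[0x00]=0x5c, mem[0x1c]=0x47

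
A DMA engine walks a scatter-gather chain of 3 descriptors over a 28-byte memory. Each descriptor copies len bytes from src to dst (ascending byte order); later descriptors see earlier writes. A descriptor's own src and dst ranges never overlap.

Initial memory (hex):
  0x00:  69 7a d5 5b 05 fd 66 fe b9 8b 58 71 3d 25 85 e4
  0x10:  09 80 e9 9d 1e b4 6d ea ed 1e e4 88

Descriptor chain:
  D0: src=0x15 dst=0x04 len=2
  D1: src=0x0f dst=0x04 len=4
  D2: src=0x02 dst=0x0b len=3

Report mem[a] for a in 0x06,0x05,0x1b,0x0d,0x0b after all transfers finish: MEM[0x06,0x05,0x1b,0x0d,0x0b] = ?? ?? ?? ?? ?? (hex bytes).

MEM[0x06,0x05,0x1b,0x0d,0x0b] = 80 09 88 e4 d5

D0: mem[0x04..0x05] <- [b4 6d]
D1: mem[0x04..0x07] <- [e4 09 80 e9]
D2: mem[0x0b..0x0d] <- [d5 5b e4]
query mem[0x06]=0x80, mem[0x05]=0x09, mem[0x1b]=0x88, mem[0x0d]=0xe4, mem[0x0b]=0xd5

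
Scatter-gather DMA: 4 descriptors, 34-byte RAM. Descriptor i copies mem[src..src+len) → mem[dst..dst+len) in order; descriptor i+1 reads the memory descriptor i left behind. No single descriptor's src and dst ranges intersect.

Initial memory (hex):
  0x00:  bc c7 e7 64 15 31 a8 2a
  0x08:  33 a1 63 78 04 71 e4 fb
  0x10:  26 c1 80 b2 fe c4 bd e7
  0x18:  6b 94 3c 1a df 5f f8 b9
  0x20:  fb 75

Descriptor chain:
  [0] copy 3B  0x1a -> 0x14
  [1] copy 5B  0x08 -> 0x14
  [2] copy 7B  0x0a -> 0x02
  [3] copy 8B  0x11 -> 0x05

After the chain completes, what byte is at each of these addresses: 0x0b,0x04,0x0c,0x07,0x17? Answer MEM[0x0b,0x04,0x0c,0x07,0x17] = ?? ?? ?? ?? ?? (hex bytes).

MEM[0x0b,0x04,0x0c,0x07,0x17] = 78 04 04 b2 78

#0 dst[0x14+3] := {0x3c,0x1a,0xdf}
#1 dst[0x14+5] := {0x33,0xa1,0x63,0x78,0x04}
#2 dst[0x02+7] := {0x63,0x78,0x04,0x71,0xe4,0xfb,0x26}
#3 dst[0x05+8] := {0xc1,0x80,0xb2,0x33,0xa1,0x63,0x78,0x04}
query mem[0x0b]=0x78, mem[0x04]=0x04, mem[0x0c]=0x04, mem[0x07]=0xb2, mem[0x17]=0x78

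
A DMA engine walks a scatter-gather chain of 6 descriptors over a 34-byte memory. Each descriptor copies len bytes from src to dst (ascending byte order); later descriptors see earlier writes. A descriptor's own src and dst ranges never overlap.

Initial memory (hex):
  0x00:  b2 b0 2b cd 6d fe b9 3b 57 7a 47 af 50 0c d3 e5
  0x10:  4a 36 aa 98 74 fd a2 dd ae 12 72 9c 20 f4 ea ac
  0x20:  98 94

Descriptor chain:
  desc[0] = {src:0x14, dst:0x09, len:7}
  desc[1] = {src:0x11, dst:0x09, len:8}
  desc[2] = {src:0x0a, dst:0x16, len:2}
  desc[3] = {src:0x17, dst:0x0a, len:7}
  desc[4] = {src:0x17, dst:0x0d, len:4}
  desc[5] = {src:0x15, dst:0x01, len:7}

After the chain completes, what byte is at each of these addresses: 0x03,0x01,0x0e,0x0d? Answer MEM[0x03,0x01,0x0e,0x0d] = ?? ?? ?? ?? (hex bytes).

D0: mem[0x09..0x0f] <- [74 fd a2 dd ae 12 72]
D1: mem[0x09..0x10] <- [36 aa 98 74 fd a2 dd ae]
D2: mem[0x16..0x17] <- [aa 98]
D3: mem[0x0a..0x10] <- [98 ae 12 72 9c 20 f4]
D4: mem[0x0d..0x10] <- [98 ae 12 72]
D5: mem[0x01..0x07] <- [fd aa 98 ae 12 72 9c]
query mem[0x03]=0x98, mem[0x01]=0xfd, mem[0x0e]=0xae, mem[0x0d]=0x98

MEM[0x03,0x01,0x0e,0x0d] = 98 fd ae 98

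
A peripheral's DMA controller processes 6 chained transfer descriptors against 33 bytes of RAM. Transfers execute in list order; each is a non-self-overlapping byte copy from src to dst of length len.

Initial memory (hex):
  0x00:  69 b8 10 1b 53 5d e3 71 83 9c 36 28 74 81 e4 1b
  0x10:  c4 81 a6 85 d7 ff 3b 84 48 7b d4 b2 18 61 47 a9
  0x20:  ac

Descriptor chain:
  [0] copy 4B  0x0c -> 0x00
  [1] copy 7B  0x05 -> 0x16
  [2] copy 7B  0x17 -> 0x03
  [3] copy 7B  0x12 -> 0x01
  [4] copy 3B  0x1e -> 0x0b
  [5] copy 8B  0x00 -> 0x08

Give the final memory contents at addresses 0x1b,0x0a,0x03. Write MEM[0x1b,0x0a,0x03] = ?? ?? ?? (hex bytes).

  after D0: wrote 4B at 0x00 = 7481e41b
  after D1: wrote 7B at 0x16 = 5de371839c3628
  after D2: wrote 7B at 0x03 = e371839c362861
  after D3: wrote 7B at 0x01 = a685d7ff5de371
  after D4: wrote 3B at 0x0b = 47a9ac
  after D5: wrote 8B at 0x08 = 74a685d7ff5de371
query mem[0x1b]=0x36, mem[0x0a]=0x85, mem[0x03]=0xd7

MEM[0x1b,0x0a,0x03] = 36 85 d7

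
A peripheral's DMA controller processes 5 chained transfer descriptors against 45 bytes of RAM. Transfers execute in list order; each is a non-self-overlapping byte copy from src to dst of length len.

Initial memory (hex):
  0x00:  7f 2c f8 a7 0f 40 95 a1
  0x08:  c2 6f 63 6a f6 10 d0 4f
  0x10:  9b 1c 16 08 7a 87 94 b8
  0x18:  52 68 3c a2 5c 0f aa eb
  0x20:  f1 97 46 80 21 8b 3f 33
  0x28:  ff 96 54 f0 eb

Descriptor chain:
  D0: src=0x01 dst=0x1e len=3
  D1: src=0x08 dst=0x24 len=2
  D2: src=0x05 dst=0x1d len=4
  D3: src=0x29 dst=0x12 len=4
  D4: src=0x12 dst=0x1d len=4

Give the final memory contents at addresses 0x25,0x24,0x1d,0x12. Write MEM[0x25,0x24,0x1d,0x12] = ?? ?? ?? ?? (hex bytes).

  after D0: wrote 3B at 0x1e = 2cf8a7
  after D1: wrote 2B at 0x24 = c26f
  after D2: wrote 4B at 0x1d = 4095a1c2
  after D3: wrote 4B at 0x12 = 9654f0eb
  after D4: wrote 4B at 0x1d = 9654f0eb
query mem[0x25]=0x6f, mem[0x24]=0xc2, mem[0x1d]=0x96, mem[0x12]=0x96

MEM[0x25,0x24,0x1d,0x12] = 6f c2 96 96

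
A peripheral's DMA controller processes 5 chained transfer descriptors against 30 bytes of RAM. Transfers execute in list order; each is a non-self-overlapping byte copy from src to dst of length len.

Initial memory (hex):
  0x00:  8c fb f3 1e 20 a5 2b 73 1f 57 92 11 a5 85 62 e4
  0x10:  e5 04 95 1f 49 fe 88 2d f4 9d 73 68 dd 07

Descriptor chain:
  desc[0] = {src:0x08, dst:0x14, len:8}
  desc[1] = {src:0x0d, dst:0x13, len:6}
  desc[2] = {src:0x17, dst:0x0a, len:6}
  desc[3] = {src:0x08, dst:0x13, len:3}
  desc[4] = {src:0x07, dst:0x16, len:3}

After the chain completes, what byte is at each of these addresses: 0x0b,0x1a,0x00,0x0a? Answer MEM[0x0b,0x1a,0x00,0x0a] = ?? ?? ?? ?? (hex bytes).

MEM[0x0b,0x1a,0x00,0x0a] = 95 62 8c 04

  after D0: wrote 8B at 0x14 = 1f579211a58562e4
  after D1: wrote 6B at 0x13 = 8562e4e50495
  after D2: wrote 6B at 0x0a = 04958562e4dd
  after D3: wrote 3B at 0x13 = 1f5704
  after D4: wrote 3B at 0x16 = 731f57
query mem[0x0b]=0x95, mem[0x1a]=0x62, mem[0x00]=0x8c, mem[0x0a]=0x04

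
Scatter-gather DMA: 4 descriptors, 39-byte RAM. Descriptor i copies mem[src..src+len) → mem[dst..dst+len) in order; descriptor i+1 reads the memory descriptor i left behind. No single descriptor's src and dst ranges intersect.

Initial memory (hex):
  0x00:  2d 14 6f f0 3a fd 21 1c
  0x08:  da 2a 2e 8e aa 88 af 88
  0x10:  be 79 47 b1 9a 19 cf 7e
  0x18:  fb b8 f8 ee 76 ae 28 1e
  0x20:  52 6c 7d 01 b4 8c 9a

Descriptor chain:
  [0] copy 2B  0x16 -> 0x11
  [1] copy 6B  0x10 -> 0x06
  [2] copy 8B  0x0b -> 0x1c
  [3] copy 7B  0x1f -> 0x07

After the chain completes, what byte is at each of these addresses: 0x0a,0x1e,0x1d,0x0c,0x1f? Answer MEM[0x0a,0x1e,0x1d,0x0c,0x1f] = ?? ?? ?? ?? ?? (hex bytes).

MEM[0x0a,0x1e,0x1d,0x0c,0x1f] = cf 88 aa b4 af

[0] 0x16->0x11 len=2 : cf 7e
[1] 0x10->0x06 len=6 : be cf 7e b1 9a 19
[2] 0x0b->0x1c len=8 : 19 aa 88 af 88 be cf 7e
[3] 0x1f->0x07 len=7 : af 88 be cf 7e b4 8c
query mem[0x0a]=0xcf, mem[0x1e]=0x88, mem[0x1d]=0xaa, mem[0x0c]=0xb4, mem[0x1f]=0xaf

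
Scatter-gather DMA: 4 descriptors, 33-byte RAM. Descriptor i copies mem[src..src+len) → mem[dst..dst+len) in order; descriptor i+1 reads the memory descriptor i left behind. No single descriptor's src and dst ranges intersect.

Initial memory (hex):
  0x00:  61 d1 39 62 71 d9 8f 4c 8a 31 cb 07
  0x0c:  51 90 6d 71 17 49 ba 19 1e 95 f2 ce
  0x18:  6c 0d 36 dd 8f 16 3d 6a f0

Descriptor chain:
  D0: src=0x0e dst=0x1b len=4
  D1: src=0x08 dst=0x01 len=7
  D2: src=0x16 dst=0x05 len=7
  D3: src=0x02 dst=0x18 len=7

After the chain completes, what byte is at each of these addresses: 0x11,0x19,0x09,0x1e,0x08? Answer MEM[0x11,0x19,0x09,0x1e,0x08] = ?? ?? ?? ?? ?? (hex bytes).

MEM[0x11,0x19,0x09,0x1e,0x08] = 49 cb 36 0d 0d

D0: mem[0x1b..0x1e] <- [6d 71 17 49]
D1: mem[0x01..0x07] <- [8a 31 cb 07 51 90 6d]
D2: mem[0x05..0x0b] <- [f2 ce 6c 0d 36 6d 71]
D3: mem[0x18..0x1e] <- [31 cb 07 f2 ce 6c 0d]
query mem[0x11]=0x49, mem[0x19]=0xcb, mem[0x09]=0x36, mem[0x1e]=0x0d, mem[0x08]=0x0d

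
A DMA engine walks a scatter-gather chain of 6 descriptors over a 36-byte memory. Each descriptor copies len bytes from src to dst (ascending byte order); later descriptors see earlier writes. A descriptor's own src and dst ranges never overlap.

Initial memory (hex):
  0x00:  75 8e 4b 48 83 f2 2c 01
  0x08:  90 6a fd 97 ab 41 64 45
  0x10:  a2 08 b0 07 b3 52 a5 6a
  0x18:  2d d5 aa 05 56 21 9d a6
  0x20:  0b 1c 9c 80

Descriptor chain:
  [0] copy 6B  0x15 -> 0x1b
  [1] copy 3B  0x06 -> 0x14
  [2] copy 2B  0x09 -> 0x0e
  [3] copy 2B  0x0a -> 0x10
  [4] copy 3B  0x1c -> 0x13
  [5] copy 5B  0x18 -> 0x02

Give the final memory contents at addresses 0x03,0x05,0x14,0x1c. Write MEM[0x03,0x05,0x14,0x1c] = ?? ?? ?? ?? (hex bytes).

MEM[0x03,0x05,0x14,0x1c] = d5 52 6a a5

D0: mem[0x1b..0x20] <- [52 a5 6a 2d d5 aa]
D1: mem[0x14..0x16] <- [2c 01 90]
D2: mem[0x0e..0x0f] <- [6a fd]
D3: mem[0x10..0x11] <- [fd 97]
D4: mem[0x13..0x15] <- [a5 6a 2d]
D5: mem[0x02..0x06] <- [2d d5 aa 52 a5]
query mem[0x03]=0xd5, mem[0x05]=0x52, mem[0x14]=0x6a, mem[0x1c]=0xa5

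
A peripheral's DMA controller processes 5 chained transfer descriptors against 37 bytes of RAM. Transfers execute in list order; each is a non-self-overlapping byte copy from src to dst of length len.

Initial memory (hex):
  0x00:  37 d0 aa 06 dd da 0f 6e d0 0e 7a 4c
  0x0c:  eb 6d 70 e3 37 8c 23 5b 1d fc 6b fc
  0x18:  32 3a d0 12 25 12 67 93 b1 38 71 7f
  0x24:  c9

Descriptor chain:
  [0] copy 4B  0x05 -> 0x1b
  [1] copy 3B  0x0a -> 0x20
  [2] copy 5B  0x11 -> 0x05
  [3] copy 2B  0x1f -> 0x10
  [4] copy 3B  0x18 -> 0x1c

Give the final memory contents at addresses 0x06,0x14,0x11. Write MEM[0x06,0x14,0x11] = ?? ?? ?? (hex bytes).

MEM[0x06,0x14,0x11] = 23 1d 7a

  after D0: wrote 4B at 0x1b = da0f6ed0
  after D1: wrote 3B at 0x20 = 7a4ceb
  after D2: wrote 5B at 0x05 = 8c235b1dfc
  after D3: wrote 2B at 0x10 = 937a
  after D4: wrote 3B at 0x1c = 323ad0
query mem[0x06]=0x23, mem[0x14]=0x1d, mem[0x11]=0x7a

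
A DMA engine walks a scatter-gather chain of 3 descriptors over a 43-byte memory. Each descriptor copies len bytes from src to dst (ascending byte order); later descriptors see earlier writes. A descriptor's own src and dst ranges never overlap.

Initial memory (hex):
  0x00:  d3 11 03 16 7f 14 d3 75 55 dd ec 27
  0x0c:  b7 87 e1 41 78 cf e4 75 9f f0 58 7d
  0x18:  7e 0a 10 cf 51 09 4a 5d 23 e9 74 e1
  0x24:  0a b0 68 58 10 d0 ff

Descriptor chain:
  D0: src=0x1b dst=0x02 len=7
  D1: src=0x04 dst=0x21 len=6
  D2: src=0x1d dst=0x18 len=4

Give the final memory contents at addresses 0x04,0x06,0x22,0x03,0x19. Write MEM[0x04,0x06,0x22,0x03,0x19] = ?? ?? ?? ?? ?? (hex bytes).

MEM[0x04,0x06,0x22,0x03,0x19] = 09 5d 4a 51 4a

  after D0: wrote 7B at 0x02 = cf51094a5d23e9
  after D1: wrote 6B at 0x21 = 094a5d23e9dd
  after D2: wrote 4B at 0x18 = 094a5d23
query mem[0x04]=0x09, mem[0x06]=0x5d, mem[0x22]=0x4a, mem[0x03]=0x51, mem[0x19]=0x4a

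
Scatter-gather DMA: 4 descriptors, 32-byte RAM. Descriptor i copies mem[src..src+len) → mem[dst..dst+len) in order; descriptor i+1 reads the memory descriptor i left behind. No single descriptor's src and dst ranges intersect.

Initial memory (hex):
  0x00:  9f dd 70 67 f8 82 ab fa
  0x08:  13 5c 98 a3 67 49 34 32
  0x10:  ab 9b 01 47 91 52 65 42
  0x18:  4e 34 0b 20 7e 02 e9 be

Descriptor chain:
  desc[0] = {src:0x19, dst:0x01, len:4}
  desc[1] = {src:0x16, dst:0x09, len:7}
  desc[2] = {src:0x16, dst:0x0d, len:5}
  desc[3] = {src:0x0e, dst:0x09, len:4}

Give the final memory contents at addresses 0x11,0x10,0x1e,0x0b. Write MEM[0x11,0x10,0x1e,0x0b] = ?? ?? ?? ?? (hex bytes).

MEM[0x11,0x10,0x1e,0x0b] = 0b 34 e9 34

[0] 0x19->0x01 len=4 : 34 0b 20 7e
[1] 0x16->0x09 len=7 : 65 42 4e 34 0b 20 7e
[2] 0x16->0x0d len=5 : 65 42 4e 34 0b
[3] 0x0e->0x09 len=4 : 42 4e 34 0b
query mem[0x11]=0x0b, mem[0x10]=0x34, mem[0x1e]=0xe9, mem[0x0b]=0x34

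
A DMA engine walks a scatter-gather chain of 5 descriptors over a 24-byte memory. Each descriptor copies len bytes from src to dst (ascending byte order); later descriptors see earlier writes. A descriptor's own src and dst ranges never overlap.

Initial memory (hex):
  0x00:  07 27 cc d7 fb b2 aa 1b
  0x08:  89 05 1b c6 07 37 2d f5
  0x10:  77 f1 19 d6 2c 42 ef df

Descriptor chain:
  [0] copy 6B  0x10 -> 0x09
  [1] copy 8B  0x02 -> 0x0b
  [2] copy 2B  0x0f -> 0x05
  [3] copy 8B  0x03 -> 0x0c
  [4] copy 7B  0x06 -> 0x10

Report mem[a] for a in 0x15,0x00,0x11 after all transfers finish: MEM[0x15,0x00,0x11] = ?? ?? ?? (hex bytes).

  after D0: wrote 6B at 0x09 = 77f119d62c42
  after D1: wrote 8B at 0x0b = ccd7fbb2aa1b8977
  after D2: wrote 2B at 0x05 = aa1b
  after D3: wrote 8B at 0x0c = d7fbaa1b1b8977f1
  after D4: wrote 7B at 0x10 = 1b1b8977f1ccd7
query mem[0x15]=0xcc, mem[0x00]=0x07, mem[0x11]=0x1b

MEM[0x15,0x00,0x11] = cc 07 1b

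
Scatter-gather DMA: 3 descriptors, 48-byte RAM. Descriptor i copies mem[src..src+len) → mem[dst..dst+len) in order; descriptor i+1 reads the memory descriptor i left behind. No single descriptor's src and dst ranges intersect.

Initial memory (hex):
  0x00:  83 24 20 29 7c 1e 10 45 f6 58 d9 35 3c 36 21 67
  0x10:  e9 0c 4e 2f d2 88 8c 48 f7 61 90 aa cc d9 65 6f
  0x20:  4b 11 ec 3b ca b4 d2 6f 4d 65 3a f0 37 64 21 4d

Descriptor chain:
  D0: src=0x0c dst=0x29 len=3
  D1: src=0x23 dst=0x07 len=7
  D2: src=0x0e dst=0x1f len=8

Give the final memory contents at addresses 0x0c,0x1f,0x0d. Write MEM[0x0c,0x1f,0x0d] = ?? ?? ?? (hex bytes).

MEM[0x0c,0x1f,0x0d] = 4d 21 3c

  after D0: wrote 3B at 0x29 = 3c3621
  after D1: wrote 7B at 0x07 = 3bcab4d26f4d3c
  after D2: wrote 8B at 0x1f = 2167e90c4e2fd288
query mem[0x0c]=0x4d, mem[0x1f]=0x21, mem[0x0d]=0x3c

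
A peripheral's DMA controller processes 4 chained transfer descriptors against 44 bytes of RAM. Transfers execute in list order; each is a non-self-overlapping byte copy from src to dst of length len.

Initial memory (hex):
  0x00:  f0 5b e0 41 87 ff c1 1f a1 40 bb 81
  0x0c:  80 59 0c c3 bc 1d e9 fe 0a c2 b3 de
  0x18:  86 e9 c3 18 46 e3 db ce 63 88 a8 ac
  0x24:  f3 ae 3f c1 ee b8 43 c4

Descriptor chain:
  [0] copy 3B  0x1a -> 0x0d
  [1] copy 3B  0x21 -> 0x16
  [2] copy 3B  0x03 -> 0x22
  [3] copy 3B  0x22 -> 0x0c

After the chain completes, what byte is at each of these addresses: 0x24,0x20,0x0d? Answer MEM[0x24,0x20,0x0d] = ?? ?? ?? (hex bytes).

MEM[0x24,0x20,0x0d] = ff 63 87

  after D0: wrote 3B at 0x0d = c31846
  after D1: wrote 3B at 0x16 = 88a8ac
  after D2: wrote 3B at 0x22 = 4187ff
  after D3: wrote 3B at 0x0c = 4187ff
query mem[0x24]=0xff, mem[0x20]=0x63, mem[0x0d]=0x87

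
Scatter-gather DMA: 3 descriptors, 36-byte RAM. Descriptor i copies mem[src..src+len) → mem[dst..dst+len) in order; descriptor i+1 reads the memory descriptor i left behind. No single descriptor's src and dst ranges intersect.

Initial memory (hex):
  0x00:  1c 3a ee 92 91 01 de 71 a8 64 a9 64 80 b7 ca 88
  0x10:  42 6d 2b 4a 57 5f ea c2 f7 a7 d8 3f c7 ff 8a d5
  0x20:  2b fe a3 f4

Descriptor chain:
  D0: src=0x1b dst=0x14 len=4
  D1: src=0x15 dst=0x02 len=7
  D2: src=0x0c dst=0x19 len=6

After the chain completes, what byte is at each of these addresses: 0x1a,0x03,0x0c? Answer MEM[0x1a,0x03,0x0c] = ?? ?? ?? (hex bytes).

MEM[0x1a,0x03,0x0c] = b7 ff 80

#0 dst[0x14+4] := {0x3f,0xc7,0xff,0x8a}
#1 dst[0x02+7] := {0xc7,0xff,0x8a,0xf7,0xa7,0xd8,0x3f}
#2 dst[0x19+6] := {0x80,0xb7,0xca,0x88,0x42,0x6d}
query mem[0x1a]=0xb7, mem[0x03]=0xff, mem[0x0c]=0x80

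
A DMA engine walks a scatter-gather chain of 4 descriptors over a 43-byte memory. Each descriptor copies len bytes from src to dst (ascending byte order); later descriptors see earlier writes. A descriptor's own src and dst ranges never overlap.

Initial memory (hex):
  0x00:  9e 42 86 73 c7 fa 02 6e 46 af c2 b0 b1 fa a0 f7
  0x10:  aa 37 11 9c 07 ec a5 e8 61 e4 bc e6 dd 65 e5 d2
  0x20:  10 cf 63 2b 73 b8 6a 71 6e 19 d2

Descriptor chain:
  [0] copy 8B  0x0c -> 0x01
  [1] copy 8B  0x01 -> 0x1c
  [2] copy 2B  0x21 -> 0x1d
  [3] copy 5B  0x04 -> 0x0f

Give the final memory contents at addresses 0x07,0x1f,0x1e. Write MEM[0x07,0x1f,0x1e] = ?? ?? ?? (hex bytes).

#0 dst[0x01+8] := {0xb1,0xfa,0xa0,0xf7,0xaa,0x37,0x11,0x9c}
#1 dst[0x1c+8] := {0xb1,0xfa,0xa0,0xf7,0xaa,0x37,0x11,0x9c}
#2 dst[0x1d+2] := {0x37,0x11}
#3 dst[0x0f+5] := {0xf7,0xaa,0x37,0x11,0x9c}
query mem[0x07]=0x11, mem[0x1f]=0xf7, mem[0x1e]=0x11

MEM[0x07,0x1f,0x1e] = 11 f7 11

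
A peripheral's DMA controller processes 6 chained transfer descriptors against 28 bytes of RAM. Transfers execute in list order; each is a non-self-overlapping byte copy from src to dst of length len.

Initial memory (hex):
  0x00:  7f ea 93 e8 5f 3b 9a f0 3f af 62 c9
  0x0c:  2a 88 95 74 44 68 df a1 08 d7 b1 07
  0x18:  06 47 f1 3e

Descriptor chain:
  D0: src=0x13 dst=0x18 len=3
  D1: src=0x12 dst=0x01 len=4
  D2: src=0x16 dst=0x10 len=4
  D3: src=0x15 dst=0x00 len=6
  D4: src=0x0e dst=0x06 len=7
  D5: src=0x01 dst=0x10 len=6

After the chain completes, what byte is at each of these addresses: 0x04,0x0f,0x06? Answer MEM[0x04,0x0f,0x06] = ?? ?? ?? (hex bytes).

MEM[0x04,0x0f,0x06] = 08 74 95

  after D0: wrote 3B at 0x18 = a108d7
  after D1: wrote 4B at 0x01 = dfa108d7
  after D2: wrote 4B at 0x10 = b107a108
  after D3: wrote 6B at 0x00 = d7b107a108d7
  after D4: wrote 7B at 0x06 = 9574b107a10808
  after D5: wrote 6B at 0x10 = b107a108d795
query mem[0x04]=0x08, mem[0x0f]=0x74, mem[0x06]=0x95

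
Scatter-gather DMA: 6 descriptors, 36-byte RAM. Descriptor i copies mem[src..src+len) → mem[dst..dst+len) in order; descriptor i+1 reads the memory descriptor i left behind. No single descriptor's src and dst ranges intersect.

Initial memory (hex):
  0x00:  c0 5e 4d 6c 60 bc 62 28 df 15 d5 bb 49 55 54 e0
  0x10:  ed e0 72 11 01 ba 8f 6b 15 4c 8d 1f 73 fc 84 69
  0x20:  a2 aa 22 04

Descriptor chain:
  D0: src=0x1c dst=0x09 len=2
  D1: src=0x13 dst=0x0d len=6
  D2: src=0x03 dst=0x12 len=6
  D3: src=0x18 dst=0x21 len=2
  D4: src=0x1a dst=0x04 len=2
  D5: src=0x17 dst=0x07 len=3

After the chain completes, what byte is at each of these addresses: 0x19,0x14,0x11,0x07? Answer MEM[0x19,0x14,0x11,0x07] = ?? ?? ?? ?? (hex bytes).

[0] 0x1c->0x09 len=2 : 73 fc
[1] 0x13->0x0d len=6 : 11 01 ba 8f 6b 15
[2] 0x03->0x12 len=6 : 6c 60 bc 62 28 df
[3] 0x18->0x21 len=2 : 15 4c
[4] 0x1a->0x04 len=2 : 8d 1f
[5] 0x17->0x07 len=3 : df 15 4c
query mem[0x19]=0x4c, mem[0x14]=0xbc, mem[0x11]=0x6b, mem[0x07]=0xdf

MEM[0x19,0x14,0x11,0x07] = 4c bc 6b df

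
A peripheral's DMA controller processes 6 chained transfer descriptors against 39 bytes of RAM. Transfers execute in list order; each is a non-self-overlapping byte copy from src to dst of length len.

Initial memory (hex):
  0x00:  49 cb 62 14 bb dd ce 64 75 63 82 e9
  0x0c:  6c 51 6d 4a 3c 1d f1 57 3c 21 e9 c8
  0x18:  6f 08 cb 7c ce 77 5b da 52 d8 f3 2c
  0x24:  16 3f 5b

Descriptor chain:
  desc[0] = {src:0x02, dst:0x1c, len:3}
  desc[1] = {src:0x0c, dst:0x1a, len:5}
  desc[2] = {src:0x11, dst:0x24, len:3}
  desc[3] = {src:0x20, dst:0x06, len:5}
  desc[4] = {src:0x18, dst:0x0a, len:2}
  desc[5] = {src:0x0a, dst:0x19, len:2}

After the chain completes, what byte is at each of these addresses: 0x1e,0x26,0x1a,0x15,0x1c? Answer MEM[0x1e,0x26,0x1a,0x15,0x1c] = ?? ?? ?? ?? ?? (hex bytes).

MEM[0x1e,0x26,0x1a,0x15,0x1c] = 3c 57 08 21 6d

  after D0: wrote 3B at 0x1c = 6214bb
  after D1: wrote 5B at 0x1a = 6c516d4a3c
  after D2: wrote 3B at 0x24 = 1df157
  after D3: wrote 5B at 0x06 = 52d8f32c1d
  after D4: wrote 2B at 0x0a = 6f08
  after D5: wrote 2B at 0x19 = 6f08
query mem[0x1e]=0x3c, mem[0x26]=0x57, mem[0x1a]=0x08, mem[0x15]=0x21, mem[0x1c]=0x6d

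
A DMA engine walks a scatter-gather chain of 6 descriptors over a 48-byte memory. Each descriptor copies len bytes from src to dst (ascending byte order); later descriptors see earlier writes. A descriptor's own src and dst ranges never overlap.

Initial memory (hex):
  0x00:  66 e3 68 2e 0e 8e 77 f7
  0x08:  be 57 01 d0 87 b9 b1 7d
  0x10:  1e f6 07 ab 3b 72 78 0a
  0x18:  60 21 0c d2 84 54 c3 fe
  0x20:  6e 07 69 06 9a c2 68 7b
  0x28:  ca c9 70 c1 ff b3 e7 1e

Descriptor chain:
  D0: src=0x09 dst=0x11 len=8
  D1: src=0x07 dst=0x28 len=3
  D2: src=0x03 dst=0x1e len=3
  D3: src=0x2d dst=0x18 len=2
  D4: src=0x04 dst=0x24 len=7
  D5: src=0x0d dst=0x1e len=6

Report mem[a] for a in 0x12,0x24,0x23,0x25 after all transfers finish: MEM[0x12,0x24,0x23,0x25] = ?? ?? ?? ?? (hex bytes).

[0] 0x09->0x11 len=8 : 57 01 d0 87 b9 b1 7d 1e
[1] 0x07->0x28 len=3 : f7 be 57
[2] 0x03->0x1e len=3 : 2e 0e 8e
[3] 0x2d->0x18 len=2 : b3 e7
[4] 0x04->0x24 len=7 : 0e 8e 77 f7 be 57 01
[5] 0x0d->0x1e len=6 : b9 b1 7d 1e 57 01
query mem[0x12]=0x01, mem[0x24]=0x0e, mem[0x23]=0x01, mem[0x25]=0x8e

MEM[0x12,0x24,0x23,0x25] = 01 0e 01 8e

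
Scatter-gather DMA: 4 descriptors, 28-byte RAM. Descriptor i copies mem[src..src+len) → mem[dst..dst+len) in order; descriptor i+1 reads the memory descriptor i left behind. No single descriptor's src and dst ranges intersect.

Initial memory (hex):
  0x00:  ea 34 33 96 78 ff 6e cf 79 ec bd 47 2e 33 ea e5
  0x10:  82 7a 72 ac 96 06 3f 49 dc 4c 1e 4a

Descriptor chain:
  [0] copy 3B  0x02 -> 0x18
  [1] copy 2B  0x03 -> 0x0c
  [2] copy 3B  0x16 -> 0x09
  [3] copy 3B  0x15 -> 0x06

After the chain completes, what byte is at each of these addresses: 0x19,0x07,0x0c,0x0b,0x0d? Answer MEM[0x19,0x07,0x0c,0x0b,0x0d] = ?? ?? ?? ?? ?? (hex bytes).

  after D0: wrote 3B at 0x18 = 339678
  after D1: wrote 2B at 0x0c = 9678
  after D2: wrote 3B at 0x09 = 3f4933
  after D3: wrote 3B at 0x06 = 063f49
query mem[0x19]=0x96, mem[0x07]=0x3f, mem[0x0c]=0x96, mem[0x0b]=0x33, mem[0x0d]=0x78

MEM[0x19,0x07,0x0c,0x0b,0x0d] = 96 3f 96 33 78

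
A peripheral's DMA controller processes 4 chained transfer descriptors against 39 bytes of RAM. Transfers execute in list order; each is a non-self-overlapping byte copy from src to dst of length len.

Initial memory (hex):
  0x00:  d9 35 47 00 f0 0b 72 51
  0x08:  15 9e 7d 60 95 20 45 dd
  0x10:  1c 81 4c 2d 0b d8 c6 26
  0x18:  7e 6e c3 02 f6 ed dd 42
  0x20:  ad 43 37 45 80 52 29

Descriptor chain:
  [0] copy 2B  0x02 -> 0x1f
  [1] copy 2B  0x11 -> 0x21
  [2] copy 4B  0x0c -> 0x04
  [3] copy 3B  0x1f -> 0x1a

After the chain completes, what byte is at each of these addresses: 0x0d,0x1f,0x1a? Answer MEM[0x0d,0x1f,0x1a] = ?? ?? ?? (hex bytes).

MEM[0x0d,0x1f,0x1a] = 20 47 47

  after D0: wrote 2B at 0x1f = 4700
  after D1: wrote 2B at 0x21 = 814c
  after D2: wrote 4B at 0x04 = 952045dd
  after D3: wrote 3B at 0x1a = 470081
query mem[0x0d]=0x20, mem[0x1f]=0x47, mem[0x1a]=0x47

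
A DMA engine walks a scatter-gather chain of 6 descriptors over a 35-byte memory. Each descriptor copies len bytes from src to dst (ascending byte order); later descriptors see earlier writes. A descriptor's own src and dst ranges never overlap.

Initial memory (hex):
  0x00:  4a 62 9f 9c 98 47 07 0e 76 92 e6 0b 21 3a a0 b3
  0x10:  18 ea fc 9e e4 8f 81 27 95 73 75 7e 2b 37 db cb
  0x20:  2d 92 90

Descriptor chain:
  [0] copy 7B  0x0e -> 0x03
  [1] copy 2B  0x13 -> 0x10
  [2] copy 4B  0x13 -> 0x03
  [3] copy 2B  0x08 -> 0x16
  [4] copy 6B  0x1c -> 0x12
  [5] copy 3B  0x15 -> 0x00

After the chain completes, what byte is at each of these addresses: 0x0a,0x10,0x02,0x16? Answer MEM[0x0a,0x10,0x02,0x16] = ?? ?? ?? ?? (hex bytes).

MEM[0x0a,0x10,0x02,0x16] = e6 9e 92 2d

#0 dst[0x03+7] := {0xa0,0xb3,0x18,0xea,0xfc,0x9e,0xe4}
#1 dst[0x10+2] := {0x9e,0xe4}
#2 dst[0x03+4] := {0x9e,0xe4,0x8f,0x81}
#3 dst[0x16+2] := {0x9e,0xe4}
#4 dst[0x12+6] := {0x2b,0x37,0xdb,0xcb,0x2d,0x92}
#5 dst[0x00+3] := {0xcb,0x2d,0x92}
query mem[0x0a]=0xe6, mem[0x10]=0x9e, mem[0x02]=0x92, mem[0x16]=0x2d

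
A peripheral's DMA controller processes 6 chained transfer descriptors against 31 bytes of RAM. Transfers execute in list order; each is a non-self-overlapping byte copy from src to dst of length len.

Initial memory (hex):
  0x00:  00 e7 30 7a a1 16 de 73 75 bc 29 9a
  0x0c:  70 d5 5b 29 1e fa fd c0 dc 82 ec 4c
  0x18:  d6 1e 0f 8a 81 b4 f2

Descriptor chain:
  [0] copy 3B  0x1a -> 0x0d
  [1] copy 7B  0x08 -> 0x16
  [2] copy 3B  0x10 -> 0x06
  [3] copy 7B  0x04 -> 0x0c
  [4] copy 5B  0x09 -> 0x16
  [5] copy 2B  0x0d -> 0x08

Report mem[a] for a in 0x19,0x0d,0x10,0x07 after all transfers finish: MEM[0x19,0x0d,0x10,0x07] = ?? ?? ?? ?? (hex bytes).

MEM[0x19,0x0d,0x10,0x07] = a1 16 fd fa

#0 dst[0x0d+3] := {0x0f,0x8a,0x81}
#1 dst[0x16+7] := {0x75,0xbc,0x29,0x9a,0x70,0x0f,0x8a}
#2 dst[0x06+3] := {0x1e,0xfa,0xfd}
#3 dst[0x0c+7] := {0xa1,0x16,0x1e,0xfa,0xfd,0xbc,0x29}
#4 dst[0x16+5] := {0xbc,0x29,0x9a,0xa1,0x16}
#5 dst[0x08+2] := {0x16,0x1e}
query mem[0x19]=0xa1, mem[0x0d]=0x16, mem[0x10]=0xfd, mem[0x07]=0xfa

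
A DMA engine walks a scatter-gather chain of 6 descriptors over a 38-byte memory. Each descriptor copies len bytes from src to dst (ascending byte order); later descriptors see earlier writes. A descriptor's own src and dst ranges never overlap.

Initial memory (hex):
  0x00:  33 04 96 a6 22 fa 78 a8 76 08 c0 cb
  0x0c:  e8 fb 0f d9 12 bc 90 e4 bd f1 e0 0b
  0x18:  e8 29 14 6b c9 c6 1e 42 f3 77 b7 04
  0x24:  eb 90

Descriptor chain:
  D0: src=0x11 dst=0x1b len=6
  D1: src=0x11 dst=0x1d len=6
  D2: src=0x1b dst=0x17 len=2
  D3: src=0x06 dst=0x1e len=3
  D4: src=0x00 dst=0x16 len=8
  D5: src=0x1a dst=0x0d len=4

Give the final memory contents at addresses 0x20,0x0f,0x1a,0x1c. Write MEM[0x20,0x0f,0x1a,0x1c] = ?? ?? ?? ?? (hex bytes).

MEM[0x20,0x0f,0x1a,0x1c] = 76 78 22 78

  after D0: wrote 6B at 0x1b = bc90e4bdf1e0
  after D1: wrote 6B at 0x1d = bc90e4bdf1e0
  after D2: wrote 2B at 0x17 = bc90
  after D3: wrote 3B at 0x1e = 78a876
  after D4: wrote 8B at 0x16 = 330496a622fa78a8
  after D5: wrote 4B at 0x0d = 22fa78a8
query mem[0x20]=0x76, mem[0x0f]=0x78, mem[0x1a]=0x22, mem[0x1c]=0x78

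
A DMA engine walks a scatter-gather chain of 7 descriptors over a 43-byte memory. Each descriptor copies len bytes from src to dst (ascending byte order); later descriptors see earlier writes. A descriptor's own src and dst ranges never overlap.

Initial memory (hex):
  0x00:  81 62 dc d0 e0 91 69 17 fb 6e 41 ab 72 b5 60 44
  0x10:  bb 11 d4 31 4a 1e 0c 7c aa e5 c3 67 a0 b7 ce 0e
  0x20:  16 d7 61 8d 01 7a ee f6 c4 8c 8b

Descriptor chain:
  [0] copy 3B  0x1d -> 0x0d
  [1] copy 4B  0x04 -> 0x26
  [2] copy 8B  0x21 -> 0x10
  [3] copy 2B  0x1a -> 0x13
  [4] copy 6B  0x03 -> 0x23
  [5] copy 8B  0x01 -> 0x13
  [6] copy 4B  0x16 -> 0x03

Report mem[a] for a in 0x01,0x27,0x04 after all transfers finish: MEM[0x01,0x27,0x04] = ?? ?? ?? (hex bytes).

MEM[0x01,0x27,0x04] = 62 17 91

[0] 0x1d->0x0d len=3 : b7 ce 0e
[1] 0x04->0x26 len=4 : e0 91 69 17
[2] 0x21->0x10 len=8 : d7 61 8d 01 7a e0 91 69
[3] 0x1a->0x13 len=2 : c3 67
[4] 0x03->0x23 len=6 : d0 e0 91 69 17 fb
[5] 0x01->0x13 len=8 : 62 dc d0 e0 91 69 17 fb
[6] 0x16->0x03 len=4 : e0 91 69 17
query mem[0x01]=0x62, mem[0x27]=0x17, mem[0x04]=0x91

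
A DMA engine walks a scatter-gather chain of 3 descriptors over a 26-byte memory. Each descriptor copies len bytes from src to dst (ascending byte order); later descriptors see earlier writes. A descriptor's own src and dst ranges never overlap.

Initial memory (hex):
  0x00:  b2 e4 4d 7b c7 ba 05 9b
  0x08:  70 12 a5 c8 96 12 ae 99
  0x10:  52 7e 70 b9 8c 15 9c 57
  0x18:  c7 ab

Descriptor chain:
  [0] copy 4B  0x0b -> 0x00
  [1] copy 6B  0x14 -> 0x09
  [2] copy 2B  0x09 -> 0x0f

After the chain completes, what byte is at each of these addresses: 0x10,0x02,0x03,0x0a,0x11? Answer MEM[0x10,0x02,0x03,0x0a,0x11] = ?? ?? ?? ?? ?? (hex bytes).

MEM[0x10,0x02,0x03,0x0a,0x11] = 15 12 ae 15 7e

  after D0: wrote 4B at 0x00 = c89612ae
  after D1: wrote 6B at 0x09 = 8c159c57c7ab
  after D2: wrote 2B at 0x0f = 8c15
query mem[0x10]=0x15, mem[0x02]=0x12, mem[0x03]=0xae, mem[0x0a]=0x15, mem[0x11]=0x7e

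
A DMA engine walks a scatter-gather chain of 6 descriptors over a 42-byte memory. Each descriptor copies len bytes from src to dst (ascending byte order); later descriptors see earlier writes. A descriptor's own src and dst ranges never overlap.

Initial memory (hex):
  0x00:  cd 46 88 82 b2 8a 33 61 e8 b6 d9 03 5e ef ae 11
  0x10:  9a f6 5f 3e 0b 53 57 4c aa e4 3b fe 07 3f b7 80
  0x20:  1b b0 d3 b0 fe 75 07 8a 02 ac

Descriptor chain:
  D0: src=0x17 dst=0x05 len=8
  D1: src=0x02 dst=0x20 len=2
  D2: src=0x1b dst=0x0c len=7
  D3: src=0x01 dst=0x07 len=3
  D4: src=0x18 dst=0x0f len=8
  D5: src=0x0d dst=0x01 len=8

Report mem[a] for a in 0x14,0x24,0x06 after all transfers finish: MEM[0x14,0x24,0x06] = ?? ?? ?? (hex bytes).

  after D0: wrote 8B at 0x05 = 4caae43bfe073fb7
  after D1: wrote 2B at 0x20 = 8882
  after D2: wrote 7B at 0x0c = fe073fb7808882
  after D3: wrote 3B at 0x07 = 468882
  after D4: wrote 8B at 0x0f = aae43bfe073fb780
  after D5: wrote 8B at 0x01 = 073faae43bfe073f
query mem[0x14]=0x3f, mem[0x24]=0xfe, mem[0x06]=0xfe

MEM[0x14,0x24,0x06] = 3f fe fe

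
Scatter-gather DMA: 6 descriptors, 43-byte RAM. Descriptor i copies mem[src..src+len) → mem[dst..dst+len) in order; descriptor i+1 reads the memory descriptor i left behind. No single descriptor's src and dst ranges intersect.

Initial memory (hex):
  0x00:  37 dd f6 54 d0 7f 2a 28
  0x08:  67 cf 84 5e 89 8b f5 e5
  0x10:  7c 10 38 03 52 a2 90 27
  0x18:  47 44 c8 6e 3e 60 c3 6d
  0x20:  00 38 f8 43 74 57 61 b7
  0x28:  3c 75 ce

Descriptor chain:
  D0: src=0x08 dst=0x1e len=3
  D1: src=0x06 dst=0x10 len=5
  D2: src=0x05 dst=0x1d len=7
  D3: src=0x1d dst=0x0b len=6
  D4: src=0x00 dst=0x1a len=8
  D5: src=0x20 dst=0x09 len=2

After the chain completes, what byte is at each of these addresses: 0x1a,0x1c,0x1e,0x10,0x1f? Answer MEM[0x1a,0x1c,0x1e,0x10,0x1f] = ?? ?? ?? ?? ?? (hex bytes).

MEM[0x1a,0x1c,0x1e,0x10,0x1f] = 37 f6 d0 84 7f

#0 dst[0x1e+3] := {0x67,0xcf,0x84}
#1 dst[0x10+5] := {0x2a,0x28,0x67,0xcf,0x84}
#2 dst[0x1d+7] := {0x7f,0x2a,0x28,0x67,0xcf,0x84,0x5e}
#3 dst[0x0b+6] := {0x7f,0x2a,0x28,0x67,0xcf,0x84}
#4 dst[0x1a+8] := {0x37,0xdd,0xf6,0x54,0xd0,0x7f,0x2a,0x28}
#5 dst[0x09+2] := {0x2a,0x28}
query mem[0x1a]=0x37, mem[0x1c]=0xf6, mem[0x1e]=0xd0, mem[0x10]=0x84, mem[0x1f]=0x7f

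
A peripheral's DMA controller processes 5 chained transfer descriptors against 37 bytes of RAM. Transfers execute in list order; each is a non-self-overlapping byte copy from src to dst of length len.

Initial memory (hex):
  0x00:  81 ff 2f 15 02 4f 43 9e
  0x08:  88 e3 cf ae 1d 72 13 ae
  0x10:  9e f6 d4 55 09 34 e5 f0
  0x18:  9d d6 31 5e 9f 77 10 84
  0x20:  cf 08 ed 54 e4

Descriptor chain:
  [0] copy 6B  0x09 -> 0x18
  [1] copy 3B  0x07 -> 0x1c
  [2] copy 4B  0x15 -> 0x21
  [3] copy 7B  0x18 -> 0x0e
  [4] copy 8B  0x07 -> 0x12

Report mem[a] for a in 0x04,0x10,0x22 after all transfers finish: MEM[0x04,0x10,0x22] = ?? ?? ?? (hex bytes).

MEM[0x04,0x10,0x22] = 02 ae e5

[0] 0x09->0x18 len=6 : e3 cf ae 1d 72 13
[1] 0x07->0x1c len=3 : 9e 88 e3
[2] 0x15->0x21 len=4 : 34 e5 f0 e3
[3] 0x18->0x0e len=7 : e3 cf ae 1d 9e 88 e3
[4] 0x07->0x12 len=8 : 9e 88 e3 cf ae 1d 72 e3
query mem[0x04]=0x02, mem[0x10]=0xae, mem[0x22]=0xe5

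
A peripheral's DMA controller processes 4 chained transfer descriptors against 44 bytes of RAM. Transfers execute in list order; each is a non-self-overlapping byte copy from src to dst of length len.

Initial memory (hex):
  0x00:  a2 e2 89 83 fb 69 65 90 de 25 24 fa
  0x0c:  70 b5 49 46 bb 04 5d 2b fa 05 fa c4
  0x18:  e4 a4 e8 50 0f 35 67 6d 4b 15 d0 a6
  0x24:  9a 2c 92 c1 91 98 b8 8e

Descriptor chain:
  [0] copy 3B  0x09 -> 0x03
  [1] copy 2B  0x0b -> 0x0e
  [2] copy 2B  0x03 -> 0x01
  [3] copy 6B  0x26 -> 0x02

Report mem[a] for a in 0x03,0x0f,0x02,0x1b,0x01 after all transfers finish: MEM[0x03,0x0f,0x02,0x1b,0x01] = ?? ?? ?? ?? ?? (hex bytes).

#0 dst[0x03+3] := {0x25,0x24,0xfa}
#1 dst[0x0e+2] := {0xfa,0x70}
#2 dst[0x01+2] := {0x25,0x24}
#3 dst[0x02+6] := {0x92,0xc1,0x91,0x98,0xb8,0x8e}
query mem[0x03]=0xc1, mem[0x0f]=0x70, mem[0x02]=0x92, mem[0x1b]=0x50, mem[0x01]=0x25

MEM[0x03,0x0f,0x02,0x1b,0x01] = c1 70 92 50 25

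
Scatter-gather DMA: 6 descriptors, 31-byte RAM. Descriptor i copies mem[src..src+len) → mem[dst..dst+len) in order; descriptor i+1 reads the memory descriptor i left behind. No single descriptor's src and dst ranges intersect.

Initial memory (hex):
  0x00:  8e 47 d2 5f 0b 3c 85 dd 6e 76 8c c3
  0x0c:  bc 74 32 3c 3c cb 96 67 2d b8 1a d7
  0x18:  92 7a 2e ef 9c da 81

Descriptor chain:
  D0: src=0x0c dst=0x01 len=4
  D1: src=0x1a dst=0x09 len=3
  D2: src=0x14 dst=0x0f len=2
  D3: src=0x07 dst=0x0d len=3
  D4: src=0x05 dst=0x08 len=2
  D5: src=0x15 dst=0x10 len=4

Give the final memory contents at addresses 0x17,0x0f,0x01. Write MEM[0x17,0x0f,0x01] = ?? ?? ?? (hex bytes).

#0 dst[0x01+4] := {0xbc,0x74,0x32,0x3c}
#1 dst[0x09+3] := {0x2e,0xef,0x9c}
#2 dst[0x0f+2] := {0x2d,0xb8}
#3 dst[0x0d+3] := {0xdd,0x6e,0x2e}
#4 dst[0x08+2] := {0x3c,0x85}
#5 dst[0x10+4] := {0xb8,0x1a,0xd7,0x92}
query mem[0x17]=0xd7, mem[0x0f]=0x2e, mem[0x01]=0xbc

MEM[0x17,0x0f,0x01] = d7 2e bc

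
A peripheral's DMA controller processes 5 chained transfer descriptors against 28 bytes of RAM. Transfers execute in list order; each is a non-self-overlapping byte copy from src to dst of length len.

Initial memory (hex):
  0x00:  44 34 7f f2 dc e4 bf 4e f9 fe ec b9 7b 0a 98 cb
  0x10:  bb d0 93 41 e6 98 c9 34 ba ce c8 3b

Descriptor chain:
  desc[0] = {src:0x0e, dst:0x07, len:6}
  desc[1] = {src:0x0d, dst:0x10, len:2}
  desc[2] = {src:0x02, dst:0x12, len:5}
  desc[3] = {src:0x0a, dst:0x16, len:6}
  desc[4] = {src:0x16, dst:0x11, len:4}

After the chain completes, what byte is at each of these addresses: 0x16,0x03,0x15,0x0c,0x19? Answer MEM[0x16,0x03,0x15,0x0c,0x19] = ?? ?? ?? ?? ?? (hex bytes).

  after D0: wrote 6B at 0x07 = 98cbbbd09341
  after D1: wrote 2B at 0x10 = 0a98
  after D2: wrote 5B at 0x12 = 7ff2dce4bf
  after D3: wrote 6B at 0x16 = d093410a98cb
  after D4: wrote 4B at 0x11 = d093410a
query mem[0x16]=0xd0, mem[0x03]=0xf2, mem[0x15]=0xe4, mem[0x0c]=0x41, mem[0x19]=0x0a

MEM[0x16,0x03,0x15,0x0c,0x19] = d0 f2 e4 41 0a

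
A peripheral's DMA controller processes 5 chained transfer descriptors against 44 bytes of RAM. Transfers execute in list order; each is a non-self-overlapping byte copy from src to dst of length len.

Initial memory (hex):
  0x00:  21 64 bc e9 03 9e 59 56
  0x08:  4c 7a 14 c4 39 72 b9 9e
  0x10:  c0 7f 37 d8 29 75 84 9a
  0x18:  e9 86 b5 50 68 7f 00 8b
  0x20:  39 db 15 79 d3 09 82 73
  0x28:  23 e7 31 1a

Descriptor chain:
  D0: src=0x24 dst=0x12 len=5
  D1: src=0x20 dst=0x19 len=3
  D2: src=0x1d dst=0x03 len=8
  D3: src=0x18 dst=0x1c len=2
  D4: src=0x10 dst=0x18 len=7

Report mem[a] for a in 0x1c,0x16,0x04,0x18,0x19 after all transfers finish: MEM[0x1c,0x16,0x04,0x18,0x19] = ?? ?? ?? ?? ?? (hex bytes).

MEM[0x1c,0x16,0x04,0x18,0x19] = 82 23 00 c0 7f

#0 dst[0x12+5] := {0xd3,0x09,0x82,0x73,0x23}
#1 dst[0x19+3] := {0x39,0xdb,0x15}
#2 dst[0x03+8] := {0x7f,0x00,0x8b,0x39,0xdb,0x15,0x79,0xd3}
#3 dst[0x1c+2] := {0xe9,0x39}
#4 dst[0x18+7] := {0xc0,0x7f,0xd3,0x09,0x82,0x73,0x23}
query mem[0x1c]=0x82, mem[0x16]=0x23, mem[0x04]=0x00, mem[0x18]=0xc0, mem[0x19]=0x7f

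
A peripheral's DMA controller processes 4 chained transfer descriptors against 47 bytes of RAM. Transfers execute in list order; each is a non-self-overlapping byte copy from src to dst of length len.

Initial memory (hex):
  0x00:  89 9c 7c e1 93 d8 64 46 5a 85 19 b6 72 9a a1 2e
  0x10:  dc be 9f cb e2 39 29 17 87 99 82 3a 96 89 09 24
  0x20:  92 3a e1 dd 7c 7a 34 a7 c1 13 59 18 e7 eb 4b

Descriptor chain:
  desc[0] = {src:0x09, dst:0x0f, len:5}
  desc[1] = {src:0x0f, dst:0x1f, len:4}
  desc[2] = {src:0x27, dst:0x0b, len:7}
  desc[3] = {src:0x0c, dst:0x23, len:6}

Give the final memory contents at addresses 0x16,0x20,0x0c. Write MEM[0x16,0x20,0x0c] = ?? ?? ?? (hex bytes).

D0: mem[0x0f..0x13] <- [85 19 b6 72 9a]
D1: mem[0x1f..0x22] <- [85 19 b6 72]
D2: mem[0x0b..0x11] <- [a7 c1 13 59 18 e7 eb]
D3: mem[0x23..0x28] <- [c1 13 59 18 e7 eb]
query mem[0x16]=0x29, mem[0x20]=0x19, mem[0x0c]=0xc1

MEM[0x16,0x20,0x0c] = 29 19 c1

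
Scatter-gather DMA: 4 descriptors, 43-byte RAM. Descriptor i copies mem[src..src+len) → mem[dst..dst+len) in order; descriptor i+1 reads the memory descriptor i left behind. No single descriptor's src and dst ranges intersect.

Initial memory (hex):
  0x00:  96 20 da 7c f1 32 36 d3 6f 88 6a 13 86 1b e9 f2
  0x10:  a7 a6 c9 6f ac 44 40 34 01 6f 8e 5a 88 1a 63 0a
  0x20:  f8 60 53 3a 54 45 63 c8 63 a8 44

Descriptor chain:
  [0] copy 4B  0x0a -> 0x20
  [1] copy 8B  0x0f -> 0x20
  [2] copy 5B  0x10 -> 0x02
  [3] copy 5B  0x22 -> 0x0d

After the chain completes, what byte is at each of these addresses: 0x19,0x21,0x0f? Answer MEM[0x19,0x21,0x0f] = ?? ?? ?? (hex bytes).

MEM[0x19,0x21,0x0f] = 6f a7 6f

  after D0: wrote 4B at 0x20 = 6a13861b
  after D1: wrote 8B at 0x20 = f2a7a6c96fac4440
  after D2: wrote 5B at 0x02 = a7a6c96fac
  after D3: wrote 5B at 0x0d = a6c96fac44
query mem[0x19]=0x6f, mem[0x21]=0xa7, mem[0x0f]=0x6f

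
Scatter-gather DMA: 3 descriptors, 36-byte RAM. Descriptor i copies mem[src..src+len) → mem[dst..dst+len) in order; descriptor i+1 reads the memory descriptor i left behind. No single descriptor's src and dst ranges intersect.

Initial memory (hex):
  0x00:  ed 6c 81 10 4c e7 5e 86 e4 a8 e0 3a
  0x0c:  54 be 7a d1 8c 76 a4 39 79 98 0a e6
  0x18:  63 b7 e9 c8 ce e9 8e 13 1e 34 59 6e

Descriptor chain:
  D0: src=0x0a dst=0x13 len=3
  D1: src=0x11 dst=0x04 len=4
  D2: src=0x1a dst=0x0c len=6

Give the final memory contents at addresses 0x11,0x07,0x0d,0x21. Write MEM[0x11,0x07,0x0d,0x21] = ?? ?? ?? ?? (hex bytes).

[0] 0x0a->0x13 len=3 : e0 3a 54
[1] 0x11->0x04 len=4 : 76 a4 e0 3a
[2] 0x1a->0x0c len=6 : e9 c8 ce e9 8e 13
query mem[0x11]=0x13, mem[0x07]=0x3a, mem[0x0d]=0xc8, mem[0x21]=0x34

MEM[0x11,0x07,0x0d,0x21] = 13 3a c8 34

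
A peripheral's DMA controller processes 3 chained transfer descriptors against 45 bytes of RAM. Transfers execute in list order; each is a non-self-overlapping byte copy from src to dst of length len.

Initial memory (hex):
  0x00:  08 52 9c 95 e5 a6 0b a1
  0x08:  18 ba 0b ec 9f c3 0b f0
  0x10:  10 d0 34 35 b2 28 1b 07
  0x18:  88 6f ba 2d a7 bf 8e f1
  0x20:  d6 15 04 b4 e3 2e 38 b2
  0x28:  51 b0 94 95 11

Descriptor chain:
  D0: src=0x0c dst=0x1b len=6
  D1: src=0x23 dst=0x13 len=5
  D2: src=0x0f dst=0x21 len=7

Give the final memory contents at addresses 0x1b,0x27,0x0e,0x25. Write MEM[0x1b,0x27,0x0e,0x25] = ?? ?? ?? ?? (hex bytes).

MEM[0x1b,0x27,0x0e,0x25] = 9f 2e 0b b4

#0 dst[0x1b+6] := {0x9f,0xc3,0x0b,0xf0,0x10,0xd0}
#1 dst[0x13+5] := {0xb4,0xe3,0x2e,0x38,0xb2}
#2 dst[0x21+7] := {0xf0,0x10,0xd0,0x34,0xb4,0xe3,0x2e}
query mem[0x1b]=0x9f, mem[0x27]=0x2e, mem[0x0e]=0x0b, mem[0x25]=0xb4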